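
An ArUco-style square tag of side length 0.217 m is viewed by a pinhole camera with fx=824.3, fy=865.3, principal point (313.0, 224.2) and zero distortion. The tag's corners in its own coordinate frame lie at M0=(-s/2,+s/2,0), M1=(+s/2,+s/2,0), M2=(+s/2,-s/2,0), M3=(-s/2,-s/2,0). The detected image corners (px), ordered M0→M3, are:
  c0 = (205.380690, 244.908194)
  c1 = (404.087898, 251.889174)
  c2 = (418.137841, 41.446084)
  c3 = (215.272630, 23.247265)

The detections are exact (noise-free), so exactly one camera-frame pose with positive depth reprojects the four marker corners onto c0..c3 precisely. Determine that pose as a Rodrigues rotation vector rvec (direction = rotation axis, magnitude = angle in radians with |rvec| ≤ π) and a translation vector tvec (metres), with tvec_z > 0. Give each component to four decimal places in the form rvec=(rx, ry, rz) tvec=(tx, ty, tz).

rvec=(0.1012, -0.2025, 0.0491) tvec=(0.0002, -0.0830, 0.8722)

Intrinsics K: fx=824.3, fy=865.3, cx=313.0, cy=224.2
Marker side s = 0.217 m; corners in marker frame (Z=0):
  M0 = (-0.1085, +0.1085, 0)
  M1 = (+0.1085, +0.1085, 0)
  M2 = (+0.1085, -0.1085, 0)
  M3 = (-0.1085, -0.1085, 0)
Detected image corners:
  c0 = (205.380690, 244.908194) px
  c1 = (404.087898, 251.889174) px
  c2 = (418.137841, 41.446084) px
  c3 = (215.272630, 23.247265) px
Planar DLT: solve 8×8 A·h = b for H (H[2,2]=1):
  H  [+997.53551 -21.44077 +313.18569]
  H  [+90.40439 +1010.32334 +141.81304]
  H  [+0.23290 +0.10932 +1.00000]
B = K⁻¹H; ‖b₁‖=1.146497, ‖b₂‖=1.146497; λ = 2/(‖b₁‖+‖b₂‖) = 0.872222, sign → tz>0 ⇒ λ=+0.872222
r₁ = λ·B[:,0] = (+0.97839,+0.03849,+0.20314); r₂ = λ·B[:,1] = (-0.05889,+0.99370,+0.09535)
r₃ = r₁×r₂ = (-0.19819,-0.10525,+0.97450); SVD([r₁ r₂ r₃]) → R = UVᵀ:
  R  [+0.97839 -0.05889 -0.19819]
  R  [+0.03849 +0.99370 -0.10525]
  R  [+0.20314 +0.09535 +0.97450]
t = (+0.00020, -0.08305, +0.87222) m
tr R = 2.946589; θ = arccos((tr R − 1)/2) = 0.231627 rad = 13.271°
axis k = ((R−Rᵀ)₃₂, (R−Rᵀ)₁₃, (R−Rᵀ)₂₁) / (2 sinθ) = (+0.436922, -0.874132, +0.212114)
rvec = θ·k = (+0.101203, -0.202472, +0.049131)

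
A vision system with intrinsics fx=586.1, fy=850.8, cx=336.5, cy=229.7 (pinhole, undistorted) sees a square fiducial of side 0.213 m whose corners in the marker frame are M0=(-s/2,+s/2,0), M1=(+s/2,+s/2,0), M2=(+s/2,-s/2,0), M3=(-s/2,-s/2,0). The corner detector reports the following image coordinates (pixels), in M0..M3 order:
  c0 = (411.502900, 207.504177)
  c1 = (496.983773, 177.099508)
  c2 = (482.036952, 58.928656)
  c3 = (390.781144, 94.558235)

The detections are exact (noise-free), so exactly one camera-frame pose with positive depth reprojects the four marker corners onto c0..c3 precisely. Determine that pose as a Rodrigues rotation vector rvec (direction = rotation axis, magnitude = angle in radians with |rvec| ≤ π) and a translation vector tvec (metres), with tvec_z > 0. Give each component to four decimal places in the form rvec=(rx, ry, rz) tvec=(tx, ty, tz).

rvec=(0.5041, 0.1028, -0.2762) tvec=(0.2590, -0.1527, 1.3979)

Intrinsics K: fx=586.1, fy=850.8, cx=336.5, cy=229.7
Marker side s = 0.213 m; corners in marker frame (Z=0):
  M0 = (-0.1065, +0.1065, 0)
  M1 = (+0.1065, +0.1065, 0)
  M2 = (+0.1065, -0.1065, 0)
  M3 = (-0.1065, -0.1065, 0)
Detected image corners:
  c0 = (411.502900, 207.504177) px
  c1 = (496.983773, 177.099508) px
  c2 = (482.036952, 58.928656) px
  c3 = (390.781144, 94.558235) px
Planar DLT: solve 8×8 A·h = b for H (H[2,2]=1):
  H  [+361.92958 +231.11905 +445.08573]
  H  [-170.42750 +586.84548 +136.76406]
  H  [-0.11782 +0.33059 +1.00000]
B = K⁻¹H; ‖b₁‖=0.715352, ‖b₂‖=0.715351; λ = 2/(‖b₁‖+‖b₂‖) = 1.397914, sign → tz>0 ⇒ λ=+1.397914
r₁ = λ·B[:,0] = (+0.95780,-0.23556,-0.16470); r₂ = λ·B[:,1] = (+0.28592,+0.83945,+0.46213)
r₃ = r₁×r₂ = (+0.02940,-0.48973,+0.87138); SVD([r₁ r₂ r₃]) → R = UVᵀ:
  R  [+0.95780 +0.28592 +0.02940]
  R  [-0.23556 +0.83945 -0.48973]
  R  [-0.16470 +0.46213 +0.87138]
t = (+0.25899, -0.15270, +1.39791) m
tr R = 2.668638; θ = arccos((tr R − 1)/2) = 0.583900 rad = 33.455°
axis k = ((R−Rᵀ)₃₂, (R−Rᵀ)₁₃, (R−Rᵀ)₂₁) / (2 sinθ) = (+0.863315, +0.176045, -0.472964)
rvec = θ·k = (+0.504090, +0.102793, -0.276164)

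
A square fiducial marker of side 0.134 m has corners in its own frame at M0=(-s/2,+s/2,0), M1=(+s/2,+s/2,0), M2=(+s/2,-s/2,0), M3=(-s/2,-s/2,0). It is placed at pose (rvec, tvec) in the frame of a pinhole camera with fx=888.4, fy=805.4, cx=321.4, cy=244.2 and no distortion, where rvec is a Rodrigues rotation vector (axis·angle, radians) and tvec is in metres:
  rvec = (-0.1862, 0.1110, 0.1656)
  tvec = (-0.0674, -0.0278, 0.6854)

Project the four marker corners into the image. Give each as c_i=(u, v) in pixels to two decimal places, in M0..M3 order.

c0=(132.90, 275.92) c1=(303.55, 301.58) c2=(334.20, 147.77) c3=(168.48, 126.61)

Intrinsics K: fx=888.4, fy=805.4, cx=321.4, cy=244.2
Marker side s = 0.134 m; corners in marker frame (Z=0):
  M0 = (-0.0670, +0.0670, 0)
  M1 = (+0.0670, +0.0670, 0)
  M2 = (+0.0670, -0.0670, 0)
  M3 = (-0.0670, -0.0670, 0)
rvec = (-0.1862, 0.1110, 0.1656), |rvec| = θ = 0.27279 rad = 15.630°
Rodrigues: sinθ=0.26942, 1−cosθ=0.03698; R = I + sinθ·[k]× + (1−cosθ)·[k]×²:
    [+0.98025 -0.17382 +0.09431]
    [+0.15328 +0.96915 +0.19303]
    [-0.12495 -0.17477 +0.97665]
t = (-0.0674, -0.0278, 0.6854) m
M0: Pc = R·M0+t = (-0.14472, +0.02686, +0.68206); u = 888.4·(-0.14472)/0.68206 + 321.4 = 132.8954, v = 805.4·(+0.02686)/0.68206 + 244.2 = 275.9203
M1: Pc = R·M1+t = (-0.01337, +0.04740, +0.66532); u = 888.4·(-0.01337)/0.66532 + 321.4 = 303.5478, v = 805.4·(+0.04740)/0.66532 + 244.2 = 301.5832
M2: Pc = R·M2+t = (+0.00992, -0.08246, +0.68874); u = 888.4·(+0.00992)/0.68874 + 321.4 = 334.1996, v = 805.4·(-0.08246)/0.68874 + 244.2 = 147.7693
M3: Pc = R·M3+t = (-0.12143, -0.10300, +0.70548); u = 888.4·(-0.12143)/0.70548 + 321.4 = 168.4845, v = 805.4·(-0.10300)/0.70548 + 244.2 = 126.6087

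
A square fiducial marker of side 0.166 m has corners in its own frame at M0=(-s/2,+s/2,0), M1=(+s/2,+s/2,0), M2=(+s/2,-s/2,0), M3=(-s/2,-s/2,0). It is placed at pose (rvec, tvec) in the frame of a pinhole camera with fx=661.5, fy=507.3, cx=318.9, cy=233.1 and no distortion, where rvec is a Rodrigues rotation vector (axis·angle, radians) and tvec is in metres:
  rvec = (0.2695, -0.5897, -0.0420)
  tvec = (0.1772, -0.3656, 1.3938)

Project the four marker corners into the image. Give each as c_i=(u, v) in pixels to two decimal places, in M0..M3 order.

Intrinsics K: fx=661.5, fy=507.3, cx=318.9, cy=233.1
Marker side s = 0.166 m; corners in marker frame (Z=0):
  M0 = (-0.0830, +0.0830, 0)
  M1 = (+0.0830, +0.0830, 0)
  M2 = (+0.0830, -0.0830, 0)
  M3 = (-0.0830, -0.0830, 0)
rvec = (0.2695, -0.5897, -0.0420), |rvec| = θ = 0.64972 rad = 37.226°
Rodrigues: sinθ=0.60497, 1−cosθ=0.20375; R = I + sinθ·[k]× + (1−cosθ)·[k]×²:
    [+0.83131 -0.03760 -0.55454]
    [-0.11581 +0.96409 -0.23898]
    [+0.54361 +0.26289 +0.79710]
t = (0.1772, -0.3656, 1.3938) m
M0: Pc = R·M0+t = (+0.10508, -0.27597, +1.37050); u = 661.5·(+0.10508)/1.37050 + 318.9 = 369.6194, v = 507.3·(-0.27597)/1.37050 + 233.1 = 130.9486
M1: Pc = R·M1+t = (+0.24308, -0.29519, +1.46074); u = 661.5·(+0.24308)/1.46074 + 318.9 = 428.9784, v = 507.3·(-0.29519)/1.46074 + 233.1 = 130.5826
M2: Pc = R·M2+t = (+0.24932, -0.45523, +1.41710); u = 661.5·(+0.24932)/1.41710 + 318.9 = 435.2818, v = 507.3·(-0.45523)/1.41710 + 233.1 = 70.1339
M3: Pc = R·M3+t = (+0.11132, -0.43601, +1.32686); u = 661.5·(+0.11132)/1.32686 + 318.9 = 374.3992, v = 507.3·(-0.43601)/1.32686 + 233.1 = 66.4008

c0=(369.62, 130.95) c1=(428.98, 130.58) c2=(435.28, 70.13) c3=(374.40, 66.40)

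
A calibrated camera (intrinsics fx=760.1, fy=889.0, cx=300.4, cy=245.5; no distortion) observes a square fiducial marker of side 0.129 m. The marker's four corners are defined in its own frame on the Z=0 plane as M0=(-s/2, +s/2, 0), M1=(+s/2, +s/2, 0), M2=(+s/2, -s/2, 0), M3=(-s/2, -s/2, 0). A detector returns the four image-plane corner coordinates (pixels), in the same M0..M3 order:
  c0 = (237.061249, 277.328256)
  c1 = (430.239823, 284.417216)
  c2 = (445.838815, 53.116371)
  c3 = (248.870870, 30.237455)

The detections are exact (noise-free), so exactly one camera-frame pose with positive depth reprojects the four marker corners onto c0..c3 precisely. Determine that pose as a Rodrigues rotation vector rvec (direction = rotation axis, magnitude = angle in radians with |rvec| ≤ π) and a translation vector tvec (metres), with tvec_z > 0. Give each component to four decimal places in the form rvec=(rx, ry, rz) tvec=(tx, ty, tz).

rvec=(0.0967, -0.2409, 0.0519) tvec=(0.0273, -0.0447, 0.4811)

Intrinsics K: fx=760.1, fy=889.0, cx=300.4, cy=245.5
Marker side s = 0.129 m; corners in marker frame (Z=0):
  M0 = (-0.0645, +0.0645, 0)
  M1 = (+0.0645, +0.0645, 0)
  M2 = (+0.0645, -0.0645, 0)
  M3 = (-0.0645, -0.0645, 0)
Detected image corners:
  c0 = (237.061249, 277.328256) px
  c1 = (430.239823, 284.417216) px
  c2 = (445.838815, 53.116371) px
  c3 = (248.870870, 30.237455) px
Planar DLT: solve 8×8 A·h = b for H (H[2,2]=1):
  H  [+1682.30265 -43.47161 +343.56675]
  H  [+196.07374 +1882.20853 +162.94912]
  H  [+0.50009 +0.18572 +1.00000]
B = K⁻¹H; ‖b₁‖=2.078371, ‖b₂‖=2.078371; λ = 2/(‖b₁‖+‖b₂‖) = 0.481146, sign → tz>0 ⇒ λ=+0.481146
r₁ = λ·B[:,0] = (+0.96981,+0.03967,+0.24062); r₂ = λ·B[:,1] = (-0.06283,+0.99402,+0.08936)
r₃ = r₁×r₂ = (-0.23563,-0.10178,+0.96650); SVD([r₁ r₂ r₃]) → R = UVᵀ:
  R  [+0.96981 -0.06283 -0.23563]
  R  [+0.03967 +0.99402 -0.10178]
  R  [+0.24062 +0.08936 +0.96650]
t = (+0.02732, -0.04468, +0.48115) m
tr R = 2.930323; θ = arccos((tr R − 1)/2) = 0.264737 rad = 15.168°
axis k = ((R−Rᵀ)₃₂, (R−Rᵀ)₁₃, (R−Rᵀ)₂₁) / (2 sinθ) = (+0.365242, -0.910072, +0.195877)
rvec = θ·k = (+0.096693, -0.240929, +0.051856)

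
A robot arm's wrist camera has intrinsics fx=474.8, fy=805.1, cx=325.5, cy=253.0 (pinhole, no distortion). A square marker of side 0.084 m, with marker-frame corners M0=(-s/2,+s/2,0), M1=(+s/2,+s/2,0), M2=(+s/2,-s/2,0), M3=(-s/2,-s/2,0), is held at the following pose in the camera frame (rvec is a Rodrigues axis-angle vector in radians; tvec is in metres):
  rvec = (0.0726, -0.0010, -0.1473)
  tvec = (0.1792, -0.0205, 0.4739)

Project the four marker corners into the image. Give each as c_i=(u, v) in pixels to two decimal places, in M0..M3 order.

Intrinsics K: fx=474.8, fy=805.1, cx=325.5, cy=253.0
Marker side s = 0.084 m; corners in marker frame (Z=0):
  M0 = (-0.0420, +0.0420, 0)
  M1 = (+0.0420, +0.0420, 0)
  M2 = (+0.0420, -0.0420, 0)
  M3 = (-0.0420, -0.0420, 0)
rvec = (0.0726, -0.0010, -0.1473), |rvec| = θ = 0.16422 rad = 9.409°
Rodrigues: sinθ=0.16349, 1−cosθ=0.01345; R = I + sinθ·[k]× + (1−cosθ)·[k]×²:
    [+0.98918 +0.14660 -0.00633]
    [-0.14668 +0.98655 -0.07220]
    [-0.00434 +0.07235 +0.99737]
t = (0.1792, -0.0205, 0.4739) m
M0: Pc = R·M0+t = (+0.14381, +0.02710, +0.47712); u = 474.8·(+0.14381)/0.47712 + 325.5 = 468.6124, v = 805.1·(+0.02710)/0.47712 + 253.0 = 298.7210
M1: Pc = R·M1+t = (+0.22690, +0.01477, +0.47676); u = 474.8·(+0.22690)/0.47676 + 325.5 = 551.4716, v = 805.1·(+0.01477)/0.47676 + 253.0 = 277.9499
M2: Pc = R·M2+t = (+0.21459, -0.06810, +0.47068); u = 474.8·(+0.21459)/0.47068 + 325.5 = 541.9668, v = 805.1·(-0.06810)/0.47068 + 253.0 = 136.5225
M3: Pc = R·M3+t = (+0.13150, -0.05577, +0.47104); u = 474.8·(+0.13150)/0.47104 + 325.5 = 458.0460, v = 805.1·(-0.05577)/0.47104 + 253.0 = 157.6710

c0=(468.61, 298.72) c1=(551.47, 277.95) c2=(541.97, 136.52) c3=(458.05, 157.67)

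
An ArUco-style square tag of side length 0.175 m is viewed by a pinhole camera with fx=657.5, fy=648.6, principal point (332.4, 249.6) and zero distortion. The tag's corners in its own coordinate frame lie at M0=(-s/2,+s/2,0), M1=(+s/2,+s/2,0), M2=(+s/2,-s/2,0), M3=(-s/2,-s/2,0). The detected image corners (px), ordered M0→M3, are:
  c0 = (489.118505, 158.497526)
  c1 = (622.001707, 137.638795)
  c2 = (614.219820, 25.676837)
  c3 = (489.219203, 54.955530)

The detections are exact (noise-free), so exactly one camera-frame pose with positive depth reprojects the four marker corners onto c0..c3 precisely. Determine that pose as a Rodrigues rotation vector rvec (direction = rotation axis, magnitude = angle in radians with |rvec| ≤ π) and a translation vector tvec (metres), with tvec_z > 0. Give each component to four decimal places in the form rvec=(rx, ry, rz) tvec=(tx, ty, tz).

Intrinsics K: fx=657.5, fy=648.6, cx=332.4, cy=249.6
Marker side s = 0.175 m; corners in marker frame (Z=0):
  M0 = (-0.0875, +0.0875, 0)
  M1 = (+0.0875, +0.0875, 0)
  M2 = (+0.0875, -0.0875, 0)
  M3 = (-0.0875, -0.0875, 0)
Detected image corners:
  c0 = (489.118505, 158.497526) px
  c1 = (622.001707, 137.638795) px
  c2 = (614.219820, 25.676837) px
  c3 = (489.219203, 54.955530) px
Planar DLT: solve 8×8 A·h = b for H (H[2,2]=1):
  H  [+445.95398 -163.84625 +550.62680]
  H  [-193.32461 +583.18860 +93.19386]
  H  [-0.52417 -0.33372 +1.00000]
B = K⁻¹H; ‖b₁‖=1.083399, ‖b₂‖=1.083399; λ = 2/(‖b₁‖+‖b₂‖) = 0.923021, sign → tz>0 ⇒ λ=+0.923021
r₁ = λ·B[:,0] = (+0.87064,-0.08893,-0.48382); r₂ = λ·B[:,1] = (-0.07429,+0.94847,-0.30803)
r₃ = r₁×r₂ = (+0.48628,+0.30412,+0.81917); SVD([r₁ r₂ r₃]) → R = UVᵀ:
  R  [+0.87064 -0.07429 +0.48628]
  R  [-0.08893 +0.94847 +0.30412]
  R  [-0.48382 -0.30803 +0.81917]
t = (+0.30635, -0.22258, +0.92302) m
tr R = 2.638282; θ = arccos((tr R − 1)/2) = 0.610885 rad = 35.001°
axis k = ((R−Rᵀ)₃₂, (R−Rᵀ)₁₃, (R−Rᵀ)₂₁) / (2 sinθ) = (-0.533613, +0.845633, -0.012766)
rvec = θ·k = (-0.325976, +0.516584, -0.007798)

rvec=(-0.3260, 0.5166, -0.0078) tvec=(0.3064, -0.2226, 0.9230)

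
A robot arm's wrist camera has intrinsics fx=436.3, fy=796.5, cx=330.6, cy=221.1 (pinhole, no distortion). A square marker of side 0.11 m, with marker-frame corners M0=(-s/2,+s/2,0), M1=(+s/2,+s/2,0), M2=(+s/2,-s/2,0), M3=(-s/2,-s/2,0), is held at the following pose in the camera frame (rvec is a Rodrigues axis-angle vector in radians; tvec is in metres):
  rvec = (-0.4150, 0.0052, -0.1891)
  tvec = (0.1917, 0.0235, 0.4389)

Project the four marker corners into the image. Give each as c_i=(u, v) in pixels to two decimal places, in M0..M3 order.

c0=(485.84, 380.37) c1=(597.08, 340.53) c2=(552.84, 159.18) c3=(451.93, 193.73)

Intrinsics K: fx=436.3, fy=796.5, cx=330.6, cy=221.1
Marker side s = 0.11 m; corners in marker frame (Z=0):
  M0 = (-0.0550, +0.0550, 0)
  M1 = (+0.0550, +0.0550, 0)
  M2 = (+0.0550, -0.0550, 0)
  M3 = (-0.0550, -0.0550, 0)
rvec = (-0.4150, 0.0052, -0.1891), |rvec| = θ = 0.45608 rad = 26.132°
Rodrigues: sinθ=0.44043, 1−cosθ=0.10222; R = I + sinθ·[k]× + (1−cosθ)·[k]×²:
    [+0.98242 +0.18155 +0.04358]
    [-0.18367 +0.89780 +0.40028]
    [+0.03354 -0.40124 +0.91536]
t = (0.1917, 0.0235, 0.4389) m
M0: Pc = R·M0+t = (+0.14765, +0.08298, +0.41499); u = 436.3·(+0.14765)/0.41499 + 330.6 = 485.8358, v = 796.5·(+0.08298)/0.41499 + 221.1 = 380.3684
M1: Pc = R·M1+t = (+0.25572, +0.06278, +0.41868); u = 436.3·(+0.25572)/0.41868 + 330.6 = 597.0823, v = 796.5·(+0.06278)/0.41868 + 221.1 = 340.5283
M2: Pc = R·M2+t = (+0.23575, -0.03598, +0.46281); u = 436.3·(+0.23575)/0.46281 + 330.6 = 552.8422, v = 796.5·(-0.03598)/0.46281 + 221.1 = 159.1770
M3: Pc = R·M3+t = (+0.12768, -0.01578, +0.45912); u = 436.3·(+0.12768)/0.45912 + 330.6 = 451.9346, v = 796.5·(-0.01578)/0.45912 + 221.1 = 193.7298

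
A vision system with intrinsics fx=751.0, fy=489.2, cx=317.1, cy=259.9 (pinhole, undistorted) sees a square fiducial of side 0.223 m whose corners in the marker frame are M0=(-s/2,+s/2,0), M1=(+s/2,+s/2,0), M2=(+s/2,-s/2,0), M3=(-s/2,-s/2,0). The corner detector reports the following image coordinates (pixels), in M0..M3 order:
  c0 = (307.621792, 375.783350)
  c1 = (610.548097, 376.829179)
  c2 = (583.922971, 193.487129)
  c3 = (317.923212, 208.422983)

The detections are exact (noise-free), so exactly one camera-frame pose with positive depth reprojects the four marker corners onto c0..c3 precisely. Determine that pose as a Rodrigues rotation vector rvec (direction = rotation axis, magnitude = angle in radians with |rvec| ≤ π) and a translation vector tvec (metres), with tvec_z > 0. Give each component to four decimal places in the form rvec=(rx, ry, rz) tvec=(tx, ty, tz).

rvec=(-0.3508, 0.2684, -0.0100) tvec=(0.1042, 0.0285, 0.5982)

Intrinsics K: fx=751.0, fy=489.2, cx=317.1, cy=259.9
Marker side s = 0.223 m; corners in marker frame (Z=0):
  M0 = (-0.1115, +0.1115, 0)
  M1 = (+0.1115, +0.1115, 0)
  M2 = (+0.1115, -0.1115, 0)
  M3 = (-0.1115, -0.1115, 0)
Detected image corners:
  c0 = (307.621792, 375.783350) px
  c1 = (610.548097, 376.829179) px
  c2 = (583.922971, 193.487129) px
  c3 = (317.923212, 208.422983) px
Planar DLT: solve 8×8 A·h = b for H (H[2,2]=1):
  H  [+1074.13009 -226.61502 +447.90535]
  H  [-157.89744 +620.16079 +283.22796]
  H  [-0.43127 -0.56974 +1.00000]
B = K⁻¹H; ‖b₁‖=1.671670, ‖b₂‖=1.671670; λ = 2/(‖b₁‖+‖b₂‖) = 0.598204, sign → tz>0 ⇒ λ=+0.598204
r₁ = λ·B[:,0] = (+0.96452,-0.05602,-0.25799); r₂ = λ·B[:,1] = (-0.03660,+0.93942,-0.34082)
r₃ = r₁×r₂ = (+0.26145,+0.33817,+0.90404); SVD([r₁ r₂ r₃]) → R = UVᵀ:
  R  [+0.96452 -0.03660 +0.26145]
  R  [-0.05602 +0.93942 +0.33817]
  R  [-0.25799 -0.34082 +0.90404]
t = (+0.10419, +0.02853, +0.59820) m
tr R = 2.807976; θ = arccos((tr R − 1)/2) = 0.441789 rad = 25.313°
axis k = ((R−Rᵀ)₃₂, (R−Rᵀ)₁₃, (R−Rᵀ)₂₁) / (2 sinθ) = (-0.794037, +0.607446, -0.022706)
rvec = θ·k = (-0.350797, +0.268363, -0.010031)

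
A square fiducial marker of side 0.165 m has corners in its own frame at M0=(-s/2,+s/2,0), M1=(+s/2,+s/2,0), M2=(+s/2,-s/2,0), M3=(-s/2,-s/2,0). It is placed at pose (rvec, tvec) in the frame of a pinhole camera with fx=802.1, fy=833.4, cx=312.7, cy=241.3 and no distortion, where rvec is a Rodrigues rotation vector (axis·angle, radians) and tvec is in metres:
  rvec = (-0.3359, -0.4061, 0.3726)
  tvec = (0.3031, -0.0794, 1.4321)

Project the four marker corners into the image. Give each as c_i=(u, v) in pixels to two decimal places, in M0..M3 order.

Intrinsics K: fx=802.1, fy=833.4, cx=312.7, cy=241.3
Marker side s = 0.165 m; corners in marker frame (Z=0):
  M0 = (-0.0825, +0.0825, 0)
  M1 = (+0.0825, +0.0825, 0)
  M2 = (+0.0825, -0.0825, 0)
  M3 = (-0.0825, -0.0825, 0)
rvec = (-0.3359, -0.4061, 0.3726), |rvec| = θ = 0.64543 rad = 36.980°
Rodrigues: sinθ=0.60154, 1−cosθ=0.20116; R = I + sinθ·[k]× + (1−cosθ)·[k]×²:
    [+0.85333 -0.28139 -0.43892]
    [+0.41313 +0.87848 +0.23999]
    [+0.31805 -0.38613 +0.86588]
t = (0.3031, -0.0794, 1.4321) m
M0: Pc = R·M0+t = (+0.20949, -0.04101, +1.37401); u = 802.1·(+0.20949)/1.37401 + 312.7 = 434.9909, v = 833.4·(-0.04101)/1.37401 + 241.3 = 216.4260
M1: Pc = R·M1+t = (+0.35028, +0.02716, +1.42648); u = 802.1·(+0.35028)/1.42648 + 312.7 = 509.6620, v = 833.4·(+0.02716)/1.42648 + 241.3 = 257.1666
M2: Pc = R·M2+t = (+0.39671, -0.11779, +1.49019); u = 802.1·(+0.39671)/1.49019 + 312.7 = 526.2323, v = 833.4·(-0.11779)/1.49019 + 241.3 = 175.4247
M3: Pc = R·M3+t = (+0.25592, -0.18596, +1.43772); u = 802.1·(+0.25592)/1.43772 + 312.7 = 455.4750, v = 833.4·(-0.18596)/1.43772 + 241.3 = 133.5059

c0=(434.99, 216.43) c1=(509.66, 257.17) c2=(526.23, 175.42) c3=(455.48, 133.51)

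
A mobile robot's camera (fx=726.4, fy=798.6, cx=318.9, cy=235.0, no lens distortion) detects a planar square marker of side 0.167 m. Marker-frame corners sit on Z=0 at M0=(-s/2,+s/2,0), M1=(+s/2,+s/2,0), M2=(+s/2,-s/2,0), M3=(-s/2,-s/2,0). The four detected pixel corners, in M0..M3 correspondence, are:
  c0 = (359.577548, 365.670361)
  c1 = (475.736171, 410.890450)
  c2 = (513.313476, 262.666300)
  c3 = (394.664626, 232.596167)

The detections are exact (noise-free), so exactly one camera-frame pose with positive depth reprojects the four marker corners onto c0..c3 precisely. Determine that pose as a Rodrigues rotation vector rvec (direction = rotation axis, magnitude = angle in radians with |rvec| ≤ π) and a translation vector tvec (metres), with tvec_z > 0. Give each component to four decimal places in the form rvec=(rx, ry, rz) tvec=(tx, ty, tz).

rvec=(-0.1474, 0.5998, 0.2602) tvec=(0.1437, 0.0936, 0.9160)

Intrinsics K: fx=726.4, fy=798.6, cx=318.9, cy=235.0
Marker side s = 0.167 m; corners in marker frame (Z=0):
  M0 = (-0.0835, +0.0835, 0)
  M1 = (+0.0835, +0.0835, 0)
  M2 = (+0.0835, -0.0835, 0)
  M3 = (-0.0835, -0.0835, 0)
Detected image corners:
  c0 = (359.577548, 365.670361) px
  c1 = (475.736171, 410.890450) px
  c2 = (513.313476, 262.666300) px
  c3 = (394.664626, 232.596167) px
Planar DLT: solve 8×8 A·h = b for H (H[2,2]=1):
  H  [+429.77372 -246.38504 +432.85108]
  H  [+25.79053 +818.52003 +316.57663]
  H  [-0.62705 -0.06704 +1.00000]
B = K⁻¹H; ‖b₁‖=1.091687, ‖b₂‖=1.091687; λ = 2/(‖b₁‖+‖b₂‖) = 0.916014, sign → tz>0 ⇒ λ=+0.916014
r₁ = λ·B[:,0] = (+0.79412,+0.19861,-0.57439); r₂ = λ·B[:,1] = (-0.28374,+0.95693,-0.06141)
r₃ = r₁×r₂ = (+0.53746,+0.21174,+0.81628); SVD([r₁ r₂ r₃]) → R = UVᵀ:
  R  [+0.79412 -0.28374 +0.53746]
  R  [+0.19861 +0.95693 +0.21174]
  R  [-0.57439 -0.06141 +0.81628]
t = (+0.14370, +0.09357, +0.91601) m
tr R = 2.567332; θ = arccos((tr R − 1)/2) = 0.670251 rad = 38.403°
axis k = ((R−Rᵀ)₃₂, (R−Rᵀ)₁₃, (R−Rᵀ)₂₁) / (2 sinθ) = (-0.219865, +0.894943, +0.388247)
rvec = θ·k = (-0.147365, +0.599836, +0.260223)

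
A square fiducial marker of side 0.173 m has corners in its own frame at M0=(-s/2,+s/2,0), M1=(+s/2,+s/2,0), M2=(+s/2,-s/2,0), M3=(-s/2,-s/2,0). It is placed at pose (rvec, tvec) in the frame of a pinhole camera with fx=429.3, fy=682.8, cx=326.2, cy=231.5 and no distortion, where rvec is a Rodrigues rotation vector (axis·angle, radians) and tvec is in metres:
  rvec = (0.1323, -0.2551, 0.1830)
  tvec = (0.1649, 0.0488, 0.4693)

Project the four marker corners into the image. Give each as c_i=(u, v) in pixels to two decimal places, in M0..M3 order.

Intrinsics K: fx=429.3, fy=682.8, cx=326.2, cy=231.5
Marker side s = 0.173 m; corners in marker frame (Z=0):
  M0 = (-0.0865, +0.0865, 0)
  M1 = (+0.0865, +0.0865, 0)
  M2 = (+0.0865, -0.0865, 0)
  M3 = (-0.0865, -0.0865, 0)
rvec = (0.1323, -0.2551, 0.1830), |rvec| = θ = 0.34069 rad = 19.520°
Rodrigues: sinθ=0.33414, 1−cosθ=0.05747; R = I + sinθ·[k]× + (1−cosθ)·[k]×²:
    [+0.95119 -0.19619 -0.23820]
    [+0.16277 +0.97475 -0.15287]
    [+0.26218 +0.10664 +0.95911]
t = (0.1649, 0.0488, 0.4693) m
M0: Pc = R·M0+t = (+0.06565, +0.11904, +0.45585); u = 429.3·(+0.06565)/0.45585 + 326.2 = 388.0281, v = 682.8·(+0.11904)/0.45585 + 231.5 = 409.8018
M1: Pc = R·M1+t = (+0.23021, +0.14720, +0.50120); u = 429.3·(+0.23021)/0.50120 + 326.2 = 523.3817, v = 682.8·(+0.14720)/0.50120 + 231.5 = 432.0274
M2: Pc = R·M2+t = (+0.26415, -0.02144, +0.48275); u = 429.3·(+0.26415)/0.48275 + 326.2 = 561.1001, v = 682.8·(-0.02144)/0.48275 + 231.5 = 201.1807
M3: Pc = R·M3+t = (+0.09959, -0.04960, +0.43740); u = 429.3·(+0.09959)/0.43740 + 326.2 = 423.9489, v = 682.8·(-0.04960)/0.43740 + 231.5 = 154.0791

c0=(388.03, 409.80) c1=(523.38, 432.03) c2=(561.10, 201.18) c3=(423.95, 154.08)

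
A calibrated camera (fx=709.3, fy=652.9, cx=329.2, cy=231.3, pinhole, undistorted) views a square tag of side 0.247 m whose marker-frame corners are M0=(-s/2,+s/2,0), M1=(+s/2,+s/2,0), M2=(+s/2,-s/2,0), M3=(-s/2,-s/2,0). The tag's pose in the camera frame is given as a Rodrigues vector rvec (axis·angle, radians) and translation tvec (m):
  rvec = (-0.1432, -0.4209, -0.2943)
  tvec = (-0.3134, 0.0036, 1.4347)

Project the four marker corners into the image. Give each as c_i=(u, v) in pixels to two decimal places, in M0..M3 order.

c0=(131.52, 303.40) c1=(248.77, 270.91) c2=(213.48, 168.26) c3=(95.17, 192.64)

Intrinsics K: fx=709.3, fy=652.9, cx=329.2, cy=231.3
Marker side s = 0.247 m; corners in marker frame (Z=0):
  M0 = (-0.1235, +0.1235, 0)
  M1 = (+0.1235, +0.1235, 0)
  M2 = (+0.1235, -0.1235, 0)
  M3 = (-0.1235, -0.1235, 0)
rvec = (-0.1432, -0.4209, -0.2943), |rvec| = θ = 0.53317 rad = 30.549°
Rodrigues: sinθ=0.50827, 1−cosθ=0.13880; R = I + sinθ·[k]× + (1−cosθ)·[k]×²:
    [+0.87121 +0.30998 -0.38066]
    [-0.25112 +0.94770 +0.19699]
    [+0.42182 -0.07603 +0.90349]
t = (-0.3134, 0.0036, 1.4347) m
M0: Pc = R·M0+t = (-0.38271, +0.15165, +1.37322); u = 709.3·(-0.38271)/1.37322 + 329.2 = 131.5200, v = 652.9·(+0.15165)/1.37322 + 231.3 = 303.4046
M1: Pc = R·M1+t = (-0.16752, +0.08963, +1.47740); u = 709.3·(-0.16752)/1.47740 + 329.2 = 248.7726, v = 652.9·(+0.08963)/1.47740 + 231.3 = 270.9082
M2: Pc = R·M2+t = (-0.24409, -0.14445, +1.49618); u = 709.3·(-0.24409)/1.49618 + 329.2 = 213.4844, v = 652.9·(-0.14445)/1.49618 + 231.3 = 168.2634
M3: Pc = R·M3+t = (-0.45928, -0.08243, +1.39200); u = 709.3·(-0.45928)/1.39200 + 329.2 = 95.1723, v = 652.9·(-0.08243)/1.39200 + 231.3 = 192.6386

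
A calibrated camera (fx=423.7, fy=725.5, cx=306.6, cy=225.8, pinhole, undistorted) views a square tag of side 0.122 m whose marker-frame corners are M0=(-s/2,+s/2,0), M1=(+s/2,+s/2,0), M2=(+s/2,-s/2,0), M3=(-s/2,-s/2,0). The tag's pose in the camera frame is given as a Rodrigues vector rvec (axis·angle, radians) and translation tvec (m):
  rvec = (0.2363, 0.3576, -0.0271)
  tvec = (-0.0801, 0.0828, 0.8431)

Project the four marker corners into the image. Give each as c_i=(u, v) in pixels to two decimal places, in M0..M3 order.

c0=(242.38, 342.43) c1=(297.05, 350.01) c2=(292.39, 247.74) c3=(236.19, 245.04)

Intrinsics K: fx=423.7, fy=725.5, cx=306.6, cy=225.8
Marker side s = 0.122 m; corners in marker frame (Z=0):
  M0 = (-0.0610, +0.0610, 0)
  M1 = (+0.0610, +0.0610, 0)
  M2 = (+0.0610, -0.0610, 0)
  M3 = (-0.0610, -0.0610, 0)
rvec = (0.2363, 0.3576, -0.0271), |rvec| = θ = 0.42948 rad = 24.607°
Rodrigues: sinθ=0.41639, 1−cosθ=0.09082; R = I + sinθ·[k]× + (1−cosθ)·[k]×²:
    [+0.93668 +0.06788 +0.34355]
    [+0.01533 +0.97215 -0.23387]
    [-0.34986 +0.22433 +0.90955]
t = (-0.0801, 0.0828, 0.8431) m
M0: Pc = R·M0+t = (-0.13310, +0.14117, +0.87813); u = 423.7·(-0.13310)/0.87813 + 306.6 = 242.3802, v = 725.5·(+0.14117)/0.87813 + 225.8 = 342.4299
M1: Pc = R·M1+t = (-0.01882, +0.14304, +0.83544); u = 423.7·(-0.01882)/0.83544 + 306.6 = 297.0543, v = 725.5·(+0.14304)/0.83544 + 225.8 = 350.0128
M2: Pc = R·M2+t = (-0.02710, +0.02443, +0.80807); u = 423.7·(-0.02710)/0.80807 + 306.6 = 292.3888, v = 725.5·(+0.02443)/0.80807 + 225.8 = 247.7374
M3: Pc = R·M3+t = (-0.14138, +0.02256, +0.85076); u = 423.7·(-0.14138)/0.85076 + 306.6 = 236.1900, v = 725.5·(+0.02256)/0.85076 + 225.8 = 245.0418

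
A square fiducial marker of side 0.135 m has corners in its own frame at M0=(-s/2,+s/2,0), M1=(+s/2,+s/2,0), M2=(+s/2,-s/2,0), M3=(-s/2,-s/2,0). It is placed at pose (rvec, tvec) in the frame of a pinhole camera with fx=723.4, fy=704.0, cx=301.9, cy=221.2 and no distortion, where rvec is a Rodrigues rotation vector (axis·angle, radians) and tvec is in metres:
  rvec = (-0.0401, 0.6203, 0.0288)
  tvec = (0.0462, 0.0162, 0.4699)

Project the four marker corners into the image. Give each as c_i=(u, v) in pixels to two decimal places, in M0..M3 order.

Intrinsics K: fx=723.4, fy=704.0, cx=301.9, cy=221.2
Marker side s = 0.135 m; corners in marker frame (Z=0):
  M0 = (-0.0675, +0.0675, 0)
  M1 = (+0.0675, +0.0675, 0)
  M2 = (+0.0675, -0.0675, 0)
  M3 = (-0.0675, -0.0675, 0)
rvec = (-0.0401, 0.6203, 0.0288), |rvec| = θ = 0.62226 rad = 35.653°
Rodrigues: sinθ=0.58287, 1−cosθ=0.18744; R = I + sinθ·[k]× + (1−cosθ)·[k]×²:
    [+0.81334 -0.03902 +0.58048]
    [+0.01494 +0.99882 +0.04621]
    [-0.58160 -0.02891 +0.81296]
t = (0.0462, 0.0162, 0.4699) m
M0: Pc = R·M0+t = (-0.01133, +0.08261, +0.50721); u = 723.4·(-0.01133)/0.50721 + 301.9 = 285.7346, v = 704.0·(+0.08261)/0.50721 + 221.2 = 335.8654
M1: Pc = R·M1+t = (+0.09847, +0.08463, +0.42869); u = 723.4·(+0.09847)/0.42869 + 301.9 = 468.0592, v = 704.0·(+0.08463)/0.42869 + 221.2 = 360.1779
M2: Pc = R·M2+t = (+0.10373, -0.05021, +0.43259); u = 723.4·(+0.10373)/0.43259 + 301.9 = 475.3683, v = 704.0·(-0.05021)/0.43259 + 221.2 = 139.4851
M3: Pc = R·M3+t = (-0.00607, -0.05223, +0.51111); u = 723.4·(-0.00607)/0.51111 + 301.9 = 293.3134, v = 704.0·(-0.05223)/0.51111 + 221.2 = 149.2606

c0=(285.73, 335.87) c1=(468.06, 360.18) c2=(475.37, 139.49) c3=(293.31, 149.26)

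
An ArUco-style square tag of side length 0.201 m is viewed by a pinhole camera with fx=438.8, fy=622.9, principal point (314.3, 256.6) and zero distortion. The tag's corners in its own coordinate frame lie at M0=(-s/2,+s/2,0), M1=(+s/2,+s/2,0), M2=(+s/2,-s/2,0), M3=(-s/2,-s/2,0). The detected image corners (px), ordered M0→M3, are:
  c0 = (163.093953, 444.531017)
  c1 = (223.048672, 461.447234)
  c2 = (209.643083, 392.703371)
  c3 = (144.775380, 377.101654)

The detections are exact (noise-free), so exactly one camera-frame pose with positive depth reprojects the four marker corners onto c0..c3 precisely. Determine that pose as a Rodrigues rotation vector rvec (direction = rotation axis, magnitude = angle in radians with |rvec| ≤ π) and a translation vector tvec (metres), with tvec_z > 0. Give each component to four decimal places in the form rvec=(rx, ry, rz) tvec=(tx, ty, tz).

rvec=(0.5963, 0.2787, 0.0186) tvec=(-0.3707, 0.3303, 1.2567)

Intrinsics K: fx=438.8, fy=622.9, cx=314.3, cy=256.6
Marker side s = 0.201 m; corners in marker frame (Z=0):
  M0 = (-0.1005, +0.1005, 0)
  M1 = (+0.1005, +0.1005, 0)
  M2 = (+0.1005, -0.1005, 0)
  M3 = (-0.1005, -0.1005, 0)
Detected image corners:
  c0 = (163.093953, 444.531017) px
  c1 = (223.048672, 461.447234) px
  c2 = (209.643083, 392.703371) px
  c3 = (144.775380, 377.101654) px
Planar DLT: solve 8×8 A·h = b for H (H[2,2]=1):
  H  [+272.59393 +161.16861 +184.86037]
  H  [-3.51698 +524.23834 +420.29636]
  H  [-0.20182 +0.44293 +1.00000]
B = K⁻¹H; ‖b₁‖=0.795717, ‖b₂‖=0.795717; λ = 2/(‖b₁‖+‖b₂‖) = 1.256728, sign → tz>0 ⇒ λ=+1.256728
r₁ = λ·B[:,0] = (+0.96238,+0.09739,-0.25364); r₂ = λ·B[:,1] = (+0.06288,+0.82837,+0.55665)
r₃ = r₁×r₂ = (+0.26431,-0.55166,+0.79108); SVD([r₁ r₂ r₃]) → R = UVᵀ:
  R  [+0.96238 +0.06288 +0.26431]
  R  [+0.09739 +0.82837 -0.55166]
  R  [-0.25364 +0.55665 +0.79108]
t = (-0.37072, +0.33026, +1.25673) m
tr R = 2.581833; θ = arccos((tr R − 1)/2) = 0.658491 rad = 37.729°
axis k = ((R−Rᵀ)₃₂, (R−Rᵀ)₁₃, (R−Rᵀ)₂₁) / (2 sinθ) = (+0.905590, +0.423216, +0.028198)
rvec = θ·k = (+0.596323, +0.278684, +0.018568)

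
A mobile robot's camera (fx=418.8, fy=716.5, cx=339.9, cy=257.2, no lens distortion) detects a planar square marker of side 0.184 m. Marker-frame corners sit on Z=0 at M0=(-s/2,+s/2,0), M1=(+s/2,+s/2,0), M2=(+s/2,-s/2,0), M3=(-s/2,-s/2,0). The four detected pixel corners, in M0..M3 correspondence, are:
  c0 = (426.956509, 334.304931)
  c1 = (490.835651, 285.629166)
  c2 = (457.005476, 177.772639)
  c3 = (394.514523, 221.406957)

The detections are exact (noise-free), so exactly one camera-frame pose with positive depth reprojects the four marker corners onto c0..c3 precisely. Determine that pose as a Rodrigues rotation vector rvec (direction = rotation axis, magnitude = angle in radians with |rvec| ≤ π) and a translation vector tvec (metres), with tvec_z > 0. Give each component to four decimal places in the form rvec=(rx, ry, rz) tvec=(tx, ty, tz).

rvec=(-0.2526, -0.1277, -0.4037) tvec=(0.2599, -0.0056, 1.0612)

Intrinsics K: fx=418.8, fy=716.5, cx=339.9, cy=257.2
Marker side s = 0.184 m; corners in marker frame (Z=0):
  M0 = (-0.0920, +0.0920, 0)
  M1 = (+0.0920, +0.0920, 0)
  M2 = (+0.0920, -0.0920, 0)
  M3 = (-0.0920, -0.0920, 0)
Detected image corners:
  c0 = (426.956509, 334.304931) px
  c1 = (490.835651, 285.629166) px
  c2 = (457.005476, 177.772639) px
  c3 = (394.514523, 221.406957) px
Planar DLT: solve 8×8 A·h = b for H (H[2,2]=1):
  H  [+415.26500 +89.60146 +442.48874]
  H  [-209.14815 +547.51949 +253.39381]
  H  [+0.16264 -0.20470 +1.00000]
B = K⁻¹H; ‖b₁‖=0.942336, ‖b₂‖=0.942336; λ = 2/(‖b₁‖+‖b₂‖) = 1.061193, sign → tz>0 ⇒ λ=+1.061193
r₁ = λ·B[:,0] = (+0.91216,-0.37172,+0.17259); r₂ = λ·B[:,1] = (+0.40334,+0.88889,-0.21722)
r₃ = r₁×r₂ = (-0.07267,+0.26775,+0.96074); SVD([r₁ r₂ r₃]) → R = UVᵀ:
  R  [+0.91216 +0.40334 -0.07267]
  R  [-0.37172 +0.88889 +0.26775]
  R  [+0.17259 -0.21722 +0.96074]
t = (+0.25995, -0.00564, +1.06119) m
tr R = 2.761799; θ = arccos((tr R − 1)/2) = 0.493037 rad = 28.249°
axis k = ((R−Rᵀ)₃₂, (R−Rᵀ)₁₃, (R−Rᵀ)₂₁) / (2 sinθ) = (-0.512328, -0.259092, -0.818774)
rvec = θ·k = (-0.252597, -0.127742, -0.403686)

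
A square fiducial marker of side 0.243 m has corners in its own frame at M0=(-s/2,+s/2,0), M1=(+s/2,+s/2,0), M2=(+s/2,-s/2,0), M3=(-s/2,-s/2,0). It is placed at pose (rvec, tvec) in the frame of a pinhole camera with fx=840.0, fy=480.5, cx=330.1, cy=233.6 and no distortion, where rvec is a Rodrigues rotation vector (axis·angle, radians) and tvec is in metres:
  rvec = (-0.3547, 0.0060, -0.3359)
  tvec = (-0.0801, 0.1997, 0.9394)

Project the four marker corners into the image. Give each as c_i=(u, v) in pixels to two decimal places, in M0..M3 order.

c0=(183.30, 420.26) c1=(398.62, 375.82) c2=(326.35, 259.43) c3=(128.44, 298.56)

Intrinsics K: fx=840.0, fy=480.5, cx=330.1, cy=233.6
Marker side s = 0.243 m; corners in marker frame (Z=0):
  M0 = (-0.1215, +0.1215, 0)
  M1 = (+0.1215, +0.1215, 0)
  M2 = (+0.1215, -0.1215, 0)
  M3 = (-0.1215, -0.1215, 0)
rvec = (-0.3547, 0.0060, -0.3359), |rvec| = θ = 0.48855 rad = 27.992°
Rodrigues: sinθ=0.46934, 1−cosθ=0.11698; R = I + sinθ·[k]× + (1−cosθ)·[k]×²:
    [+0.94468 +0.32165 +0.06416]
    [-0.32374 +0.88303 +0.33977]
    [+0.05263 -0.34175 +0.93832]
t = (-0.0801, 0.1997, 0.9394) m
M0: Pc = R·M0+t = (-0.15580, +0.34632, +0.89148); u = 840.0·(-0.15580)/0.89148 + 330.1 = 183.2995, v = 480.5·(+0.34632)/0.89148 + 233.6 = 420.2645
M1: Pc = R·M1+t = (+0.07376, +0.26765, +0.90427); u = 840.0·(+0.07376)/0.90427 + 330.1 = 398.6171, v = 480.5·(+0.26765)/0.90427 + 233.6 = 375.8224
M2: Pc = R·M2+t = (-0.00440, +0.05308, +0.98732); u = 840.0·(-0.00440)/0.98732 + 330.1 = 326.3547, v = 480.5·(+0.05308)/0.98732 + 233.6 = 259.4311
M3: Pc = R·M3+t = (-0.23396, +0.13175, +0.97453); u = 840.0·(-0.23396)/0.97453 + 330.1 = 128.4370, v = 480.5·(+0.13175)/0.97453 + 233.6 = 298.5585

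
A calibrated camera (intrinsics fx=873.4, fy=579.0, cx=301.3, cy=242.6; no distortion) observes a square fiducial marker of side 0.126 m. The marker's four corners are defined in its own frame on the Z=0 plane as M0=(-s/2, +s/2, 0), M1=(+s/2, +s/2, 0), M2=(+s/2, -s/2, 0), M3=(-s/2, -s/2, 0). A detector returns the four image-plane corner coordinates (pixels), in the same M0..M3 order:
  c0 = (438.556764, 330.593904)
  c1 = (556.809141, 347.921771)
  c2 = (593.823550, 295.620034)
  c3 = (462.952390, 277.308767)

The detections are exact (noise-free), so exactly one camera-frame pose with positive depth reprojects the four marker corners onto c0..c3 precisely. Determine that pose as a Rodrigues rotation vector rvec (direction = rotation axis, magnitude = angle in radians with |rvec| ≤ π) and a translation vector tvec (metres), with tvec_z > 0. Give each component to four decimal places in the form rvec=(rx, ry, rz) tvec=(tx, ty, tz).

Intrinsics K: fx=873.4, fy=579.0, cx=301.3, cy=242.6
Marker side s = 0.126 m; corners in marker frame (Z=0):
  M0 = (-0.0630, +0.0630, 0)
  M1 = (+0.0630, +0.0630, 0)
  M2 = (+0.0630, -0.0630, 0)
  M3 = (-0.0630, -0.0630, 0)
Detected image corners:
  c0 = (438.556764, 330.593904) px
  c1 = (556.809141, 347.921771) px
  c2 = (593.823550, 295.620034) px
  c3 = (462.952390, 277.308767) px
Planar DLT: solve 8×8 A·h = b for H (H[2,2]=1):
  H  [+927.62333 +154.73145 +511.83749]
  H  [+105.55091 +661.77132 +314.08741]
  H  [-0.11406 +0.77590 +1.00000]
B = K⁻¹H; ‖b₁‖=1.130971, ‖b₂‖=1.130971; λ = 2/(‖b₁‖+‖b₂‖) = 0.884196, sign → tz>0 ⇒ λ=+0.884196
r₁ = λ·B[:,0] = (+0.97388,+0.20344,-0.10085); r₂ = λ·B[:,1] = (-0.08002,+0.72315,+0.68604)
r₃ = r₁×r₂ = (+0.21250,-0.66005,+0.72054); SVD([r₁ r₂ r₃]) → R = UVᵀ:
  R  [+0.97388 -0.08002 +0.21250]
  R  [+0.20344 +0.72315 -0.66005]
  R  [-0.10085 +0.68604 +0.72054]
t = (+0.21314, +0.10917, +0.88420) m
tr R = 2.417561; θ = arccos((tr R − 1)/2) = 0.783028 rad = 44.864°
axis k = ((R−Rᵀ)₃₂, (R−Rᵀ)₁₃, (R−Rᵀ)₂₁) / (2 sinθ) = (+0.954099, +0.222095, +0.200917)
rvec = θ·k = (+0.747087, +0.173907, +0.157324)

rvec=(0.7471, 0.1739, 0.1573) tvec=(0.2131, 0.1092, 0.8842)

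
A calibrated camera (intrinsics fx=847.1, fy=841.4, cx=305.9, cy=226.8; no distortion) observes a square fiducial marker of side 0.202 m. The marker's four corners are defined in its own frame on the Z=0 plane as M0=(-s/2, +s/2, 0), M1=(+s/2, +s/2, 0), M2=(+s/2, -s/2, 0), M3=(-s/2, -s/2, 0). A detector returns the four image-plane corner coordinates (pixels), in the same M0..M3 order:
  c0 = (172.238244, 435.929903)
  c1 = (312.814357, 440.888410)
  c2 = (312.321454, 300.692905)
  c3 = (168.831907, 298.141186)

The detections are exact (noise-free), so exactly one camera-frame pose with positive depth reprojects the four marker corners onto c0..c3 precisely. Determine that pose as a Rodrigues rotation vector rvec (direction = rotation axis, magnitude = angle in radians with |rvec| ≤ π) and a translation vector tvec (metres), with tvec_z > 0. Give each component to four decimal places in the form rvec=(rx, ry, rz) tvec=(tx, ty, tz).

rvec=(0.1226, 0.1058, 0.0021) tvec=(-0.0912, 0.2017, 1.1885)

Intrinsics K: fx=847.1, fy=841.4, cx=305.9, cy=226.8
Marker side s = 0.202 m; corners in marker frame (Z=0):
  M0 = (-0.1010, +0.1010, 0)
  M1 = (+0.1010, +0.1010, 0)
  M2 = (+0.1010, -0.1010, 0)
  M3 = (-0.1010, -0.1010, 0)
Detected image corners:
  c0 = (172.238244, 435.929903) px
  c1 = (312.814357, 440.888410) px
  c2 = (312.321454, 300.692905) px
  c3 = (168.831907, 298.141186) px
Planar DLT: solve 8×8 A·h = b for H (H[2,2]=1):
  H  [+681.68089 +34.53819 +240.92683]
  H  [-13.99697 +725.93650 +369.61761]
  H  [-0.08850 +0.10276 +1.00000]
B = K⁻¹H; ‖b₁‖=0.841380, ‖b₂‖=0.841380; λ = 2/(‖b₁‖+‖b₂‖) = 1.188524, sign → tz>0 ⇒ λ=+1.188524
r₁ = λ·B[:,0] = (+0.99442,+0.00858,-0.10518); r₂ = λ·B[:,1] = (+0.00435,+0.99250,+0.12213)
r₃ = r₁×r₂ = (+0.10544,-0.12191,+0.98692); SVD([r₁ r₂ r₃]) → R = UVᵀ:
  R  [+0.99442 +0.00435 +0.10544]
  R  [+0.00858 +0.99250 -0.12191]
  R  [-0.10518 +0.12213 +0.98692]
t = (-0.09116, +0.20174, +1.18852) m
tr R = 2.973844; θ = arccos((tr R − 1)/2) = 0.161904 rad = 9.276°
axis k = ((R−Rᵀ)₃₂, (R−Rᵀ)₁₃, (R−Rᵀ)₂₁) / (2 sinθ) = (+0.756972, +0.653316, +0.013109)
rvec = θ·k = (+0.122557, +0.105775, +0.002122)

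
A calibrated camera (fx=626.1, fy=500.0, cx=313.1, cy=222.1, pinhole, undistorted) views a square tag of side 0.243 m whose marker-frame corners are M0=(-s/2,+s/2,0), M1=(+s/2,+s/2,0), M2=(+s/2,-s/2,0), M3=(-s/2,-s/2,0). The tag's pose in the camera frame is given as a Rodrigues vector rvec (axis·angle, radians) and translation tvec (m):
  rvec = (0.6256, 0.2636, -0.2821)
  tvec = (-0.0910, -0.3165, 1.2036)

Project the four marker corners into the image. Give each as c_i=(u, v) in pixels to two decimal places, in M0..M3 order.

Intrinsics K: fx=626.1, fy=500.0, cx=313.1, cy=222.1
Marker side s = 0.243 m; corners in marker frame (Z=0):
  M0 = (-0.1215, +0.1215, 0)
  M1 = (+0.1215, +0.1215, 0)
  M2 = (+0.1215, -0.1215, 0)
  M3 = (-0.1215, -0.1215, 0)
rvec = (0.6256, 0.2636, -0.2821), |rvec| = θ = 0.73515 rad = 42.121°
Rodrigues: sinθ=0.67070, 1−cosθ=0.25827; R = I + sinθ·[k]× + (1−cosθ)·[k]×²:
    [+0.92876 +0.33618 +0.15615]
    [-0.17856 +0.77494 -0.60629]
    [-0.32483 +0.53522 +0.77976]
t = (-0.0910, -0.3165, 1.2036) m
M0: Pc = R·M0+t = (-0.16300, -0.20065, +1.30810); u = 626.1·(-0.16300)/1.30810 + 313.1 = 235.0827, v = 500.0·(-0.20065)/1.30810 + 222.1 = 145.4046
M1: Pc = R·M1+t = (+0.06269, -0.24404, +1.22916); u = 626.1·(+0.06269)/1.22916 + 313.1 = 345.0325, v = 500.0·(-0.24404)/1.22916 + 222.1 = 122.8291
M2: Pc = R·M2+t = (-0.01900, -0.43235, +1.09910); u = 626.1·(-0.01900)/1.09910 + 313.1 = 302.2765, v = 500.0·(-0.43235)/1.09910 + 222.1 = 25.4171
M3: Pc = R·M3+t = (-0.24469, -0.38896, +1.17804); u = 626.1·(-0.24469)/1.17804 + 313.1 = 183.0528, v = 500.0·(-0.38896)/1.17804 + 222.1 = 57.0120

c0=(235.08, 145.40) c1=(345.03, 122.83) c2=(302.28, 25.42) c3=(183.05, 57.01)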